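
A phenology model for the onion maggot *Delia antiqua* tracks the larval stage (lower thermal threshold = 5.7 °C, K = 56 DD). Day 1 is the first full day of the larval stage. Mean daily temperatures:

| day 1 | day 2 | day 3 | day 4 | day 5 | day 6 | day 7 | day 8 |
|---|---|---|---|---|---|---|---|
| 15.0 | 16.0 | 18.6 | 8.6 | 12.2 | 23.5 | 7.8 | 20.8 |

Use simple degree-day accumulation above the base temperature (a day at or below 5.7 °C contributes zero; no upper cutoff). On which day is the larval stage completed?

Daily DD above 5.7 °C: 9.3, 10.3, 12.9, 2.9, 6.5, 17.8, 2.1, 15.1.
Cumulative: 9.3, 19.6, 32.5, 35.4, 41.9, 59.7, 61.8, 76.9.
The total first reaches 56 DD on day 6.

day 6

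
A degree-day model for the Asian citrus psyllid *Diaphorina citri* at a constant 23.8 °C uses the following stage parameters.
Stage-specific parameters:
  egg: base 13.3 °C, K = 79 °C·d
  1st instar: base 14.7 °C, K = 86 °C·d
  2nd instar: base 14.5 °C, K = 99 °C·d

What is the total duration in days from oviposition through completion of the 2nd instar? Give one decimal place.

egg: 79 / (23.8 − 13.3) = 79 / 10.5 = 7.524 d.
1st instar: 86 / (23.8 − 14.7) = 86 / 9.1 = 9.451 d.
2nd instar: 99 / (23.8 − 14.5) = 99 / 9.3 = 10.645 d.
Sum = 27.620 ≈ 27.6 days.

27.6 days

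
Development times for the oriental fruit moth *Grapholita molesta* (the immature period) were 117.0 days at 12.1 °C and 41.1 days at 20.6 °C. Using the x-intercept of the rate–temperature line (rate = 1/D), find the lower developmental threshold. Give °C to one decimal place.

Equal thermal constants: D₁(T₁ − T_b) = D₂(T₂ − T_b).
117.0·(12.1 − T_b) = 41.1·(20.6 − T_b)
T_b = (117.0·12.1 − 41.1·20.6) / (117.0 − 41.1) = 569.04 / 75.9 = 7.497 °C ≈ 7.5 °C.

7.5 °C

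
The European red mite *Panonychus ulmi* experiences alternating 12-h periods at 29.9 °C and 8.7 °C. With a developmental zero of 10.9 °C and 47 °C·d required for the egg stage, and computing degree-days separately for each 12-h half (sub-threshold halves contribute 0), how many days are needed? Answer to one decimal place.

4.9 days

Day half: max(0, 29.9 − 10.9) × 0.5 = 19.0 × 0.5 = 9.50 DD.
Night half: max(0, 8.7 − 10.9) × 0.5 = 0.0 × 0.5 = 0.00 DD.
Per 24 h: 9.50 DD/day.
Duration = 47 / 9.50 = 4.947 ≈ 4.9 days.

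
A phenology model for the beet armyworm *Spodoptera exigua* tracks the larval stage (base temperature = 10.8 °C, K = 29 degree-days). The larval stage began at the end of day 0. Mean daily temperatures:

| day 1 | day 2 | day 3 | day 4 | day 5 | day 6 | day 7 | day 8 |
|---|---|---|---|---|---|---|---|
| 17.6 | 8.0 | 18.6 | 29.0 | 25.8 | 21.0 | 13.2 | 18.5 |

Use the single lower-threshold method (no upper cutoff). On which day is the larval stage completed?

Daily DD above 10.8 °C: 6.8, 0.0, 7.8, 18.2, 15.0, 10.2, 2.4, 7.7.
Cumulative: 6.8, 6.8, 14.6, 32.8, 47.8, 58.0, 60.4, 68.1.
The total first reaches 29 DD on day 4.

day 4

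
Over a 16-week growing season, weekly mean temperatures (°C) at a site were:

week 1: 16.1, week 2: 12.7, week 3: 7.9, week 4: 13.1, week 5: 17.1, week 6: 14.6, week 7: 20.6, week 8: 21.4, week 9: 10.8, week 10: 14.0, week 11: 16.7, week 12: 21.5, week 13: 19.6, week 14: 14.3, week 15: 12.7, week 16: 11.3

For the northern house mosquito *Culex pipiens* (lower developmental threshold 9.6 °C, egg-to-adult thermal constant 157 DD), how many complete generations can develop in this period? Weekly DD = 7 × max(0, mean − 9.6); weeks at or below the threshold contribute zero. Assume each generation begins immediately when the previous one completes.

Weekly DD (7 × max(0, T̄ − 9.6)): 45.5, 21.7, 0.0, 24.5, 52.5, 35.0, 77.0, 82.6, 8.4, 30.8, 49.7, 83.3, 70.0, 32.9, 21.7, 11.9.
Season total = 647.5 DD.
Complete generations = ⌊647.5 / 157⌋ = 4.

4 generations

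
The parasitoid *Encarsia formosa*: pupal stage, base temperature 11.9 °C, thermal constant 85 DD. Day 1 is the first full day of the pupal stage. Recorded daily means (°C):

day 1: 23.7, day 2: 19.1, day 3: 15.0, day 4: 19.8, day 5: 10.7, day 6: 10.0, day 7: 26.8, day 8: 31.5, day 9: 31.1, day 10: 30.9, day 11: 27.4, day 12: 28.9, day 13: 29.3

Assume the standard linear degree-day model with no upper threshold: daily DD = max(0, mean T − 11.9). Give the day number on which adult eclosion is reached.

Daily DD above 11.9 °C: 11.8, 7.2, 3.1, 7.9, 0.0, 0.0, 14.9, 19.6, 19.2, 19.0, 15.5, 17.0, 17.4.
Cumulative: 11.8, 19.0, 22.1, 30.0, 30.0, 30.0, 44.9, 64.5, 83.7, 102.7, 118.2, 135.2, 152.6.
The total first reaches 85 DD on day 10.

day 10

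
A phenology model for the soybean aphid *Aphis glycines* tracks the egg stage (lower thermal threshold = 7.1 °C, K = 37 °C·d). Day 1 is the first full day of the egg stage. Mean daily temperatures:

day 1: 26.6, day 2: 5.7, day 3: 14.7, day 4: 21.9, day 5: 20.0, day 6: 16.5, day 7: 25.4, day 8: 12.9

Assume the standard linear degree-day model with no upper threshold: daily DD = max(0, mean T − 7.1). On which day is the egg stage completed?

day 4

Daily DD above 7.1 °C: 19.5, 0.0, 7.6, 14.8, 12.9, 9.4, 18.3, 5.8.
Cumulative: 19.5, 19.5, 27.1, 41.9, 54.8, 64.2, 82.5, 88.3.
The total first reaches 37 DD on day 4.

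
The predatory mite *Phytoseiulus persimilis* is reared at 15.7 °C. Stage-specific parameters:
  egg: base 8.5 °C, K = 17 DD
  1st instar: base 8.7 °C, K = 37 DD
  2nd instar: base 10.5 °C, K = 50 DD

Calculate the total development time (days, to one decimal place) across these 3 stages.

17.3 days

egg: 17 / (15.7 − 8.5) = 17 / 7.2 = 2.361 d.
1st instar: 37 / (15.7 − 8.7) = 37 / 7.0 = 5.286 d.
2nd instar: 50 / (15.7 − 10.5) = 50 / 5.2 = 9.615 d.
Sum = 17.262 ≈ 17.3 days.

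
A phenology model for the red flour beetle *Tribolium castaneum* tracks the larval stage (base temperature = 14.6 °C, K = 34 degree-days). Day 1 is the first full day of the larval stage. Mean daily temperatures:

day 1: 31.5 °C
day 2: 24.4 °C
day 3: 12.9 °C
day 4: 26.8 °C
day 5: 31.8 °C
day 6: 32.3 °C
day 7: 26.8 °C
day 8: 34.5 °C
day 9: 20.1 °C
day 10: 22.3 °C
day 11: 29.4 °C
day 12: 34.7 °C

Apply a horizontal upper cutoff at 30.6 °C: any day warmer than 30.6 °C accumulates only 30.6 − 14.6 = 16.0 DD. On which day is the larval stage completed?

Daily DD above 14.6 °C (capped at 16.0): 16.0, 9.8, 0.0, 12.2, 16.0, 16.0, 12.2, 16.0, 5.5, 7.7, 14.8, 16.0.
Cumulative: 16.0, 25.8, 25.8, 38.0, 54.0, 70.0, 82.2, 98.2, 103.7, 111.4, 126.2, 142.2.
The total first reaches 34 DD on day 4.

day 4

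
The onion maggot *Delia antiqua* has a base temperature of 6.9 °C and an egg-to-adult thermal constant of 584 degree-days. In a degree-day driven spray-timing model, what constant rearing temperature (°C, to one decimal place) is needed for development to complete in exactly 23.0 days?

Required daily accumulation = 584 / 23.0 = 25.391 DD/day.
T = T_base + 25.391 = 6.9 + 25.391 = 32.291 ≈ 32.3 °C.

32.3 °C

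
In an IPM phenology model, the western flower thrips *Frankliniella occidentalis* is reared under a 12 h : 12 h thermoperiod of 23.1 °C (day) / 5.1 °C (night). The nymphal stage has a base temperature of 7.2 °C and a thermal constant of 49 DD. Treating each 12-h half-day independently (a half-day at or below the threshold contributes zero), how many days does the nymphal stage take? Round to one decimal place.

6.2 days

Day half: max(0, 23.1 − 7.2) × 0.5 = 15.9 × 0.5 = 7.95 DD.
Night half: max(0, 5.1 − 7.2) × 0.5 = 0.0 × 0.5 = 0.00 DD.
Per 24 h: 7.95 DD/day.
Duration = 49 / 7.95 = 6.164 ≈ 6.2 days.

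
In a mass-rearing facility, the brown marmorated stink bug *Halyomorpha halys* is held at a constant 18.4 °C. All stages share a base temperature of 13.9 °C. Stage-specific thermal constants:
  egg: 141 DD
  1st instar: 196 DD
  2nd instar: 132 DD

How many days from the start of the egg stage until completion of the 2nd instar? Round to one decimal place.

Daily accumulation at 18.4 °C = 18.4 − 13.9 = 4.5 DD/day.
Total K = 141 + 196 + 132 = 469 DD.
Total duration = 469 / 4.5 = 104.222 ≈ 104.2 days.

104.2 days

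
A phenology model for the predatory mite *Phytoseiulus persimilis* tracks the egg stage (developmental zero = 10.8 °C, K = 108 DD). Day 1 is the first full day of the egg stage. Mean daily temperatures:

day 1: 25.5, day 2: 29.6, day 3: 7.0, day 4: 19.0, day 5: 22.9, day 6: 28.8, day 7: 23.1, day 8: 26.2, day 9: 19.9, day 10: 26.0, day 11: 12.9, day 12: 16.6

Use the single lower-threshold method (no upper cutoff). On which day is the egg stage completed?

Daily DD above 10.8 °C: 14.7, 18.8, 0.0, 8.2, 12.1, 18.0, 12.3, 15.4, 9.1, 15.2, 2.1, 5.8.
Cumulative: 14.7, 33.5, 33.5, 41.7, 53.8, 71.8, 84.1, 99.5, 108.6, 123.8, 125.9, 131.7.
The total first reaches 108 DD on day 9.

day 9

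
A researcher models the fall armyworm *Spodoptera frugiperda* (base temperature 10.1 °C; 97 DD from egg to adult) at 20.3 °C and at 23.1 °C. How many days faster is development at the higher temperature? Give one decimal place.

At 20.3 °C: 97 / (20.3 − 10.1) = 97 / 10.2 = 9.510 d.
At 23.1 °C: 97 / (23.1 − 10.1) = 97 / 13.0 = 7.462 d.
Difference = |9.510 − 7.462| = 2.048 ≈ 2.0 days.

2.0 days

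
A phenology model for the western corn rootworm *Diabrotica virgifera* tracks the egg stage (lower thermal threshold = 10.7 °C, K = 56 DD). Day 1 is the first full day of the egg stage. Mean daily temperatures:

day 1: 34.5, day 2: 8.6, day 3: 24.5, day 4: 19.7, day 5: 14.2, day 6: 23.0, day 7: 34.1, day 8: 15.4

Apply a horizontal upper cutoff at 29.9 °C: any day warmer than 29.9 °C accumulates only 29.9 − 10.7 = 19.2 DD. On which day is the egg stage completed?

day 6

Daily DD above 10.7 °C (capped at 19.2): 19.2, 0.0, 13.8, 9.0, 3.5, 12.3, 19.2, 4.7.
Cumulative: 19.2, 19.2, 33.0, 42.0, 45.5, 57.8, 77.0, 81.7.
The total first reaches 56 DD on day 6.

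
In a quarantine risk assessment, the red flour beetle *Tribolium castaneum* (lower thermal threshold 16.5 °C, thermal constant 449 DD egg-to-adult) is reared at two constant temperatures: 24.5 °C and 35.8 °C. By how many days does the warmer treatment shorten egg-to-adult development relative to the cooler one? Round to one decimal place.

32.9 days

At 24.5 °C: 449 / (24.5 − 16.5) = 449 / 8.0 = 56.125 d.
At 35.8 °C: 449 / (35.8 − 16.5) = 449 / 19.3 = 23.264 d.
Difference = |56.125 − 23.264| = 32.861 ≈ 32.9 days.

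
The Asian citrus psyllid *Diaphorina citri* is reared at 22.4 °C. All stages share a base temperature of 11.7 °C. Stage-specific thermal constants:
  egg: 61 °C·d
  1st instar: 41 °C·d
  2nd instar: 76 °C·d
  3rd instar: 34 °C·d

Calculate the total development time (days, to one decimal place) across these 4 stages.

Daily accumulation at 22.4 °C = 22.4 − 11.7 = 10.7 DD/day.
Total K = 61 + 41 + 76 + 34 = 212 DD.
Total duration = 212 / 10.7 = 19.813 ≈ 19.8 days.

19.8 days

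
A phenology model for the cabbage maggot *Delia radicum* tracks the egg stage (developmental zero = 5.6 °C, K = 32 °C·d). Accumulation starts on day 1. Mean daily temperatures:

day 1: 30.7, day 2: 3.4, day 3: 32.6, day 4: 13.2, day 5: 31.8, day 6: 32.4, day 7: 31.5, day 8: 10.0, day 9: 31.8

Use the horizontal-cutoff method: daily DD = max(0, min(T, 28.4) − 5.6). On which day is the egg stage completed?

Daily DD above 5.6 °C (capped at 22.8): 22.8, 0.0, 22.8, 7.6, 22.8, 22.8, 22.8, 4.4, 22.8.
Cumulative: 22.8, 22.8, 45.6, 53.2, 76.0, 98.8, 121.6, 126.0, 148.8.
The total first reaches 32 DD on day 3.

day 3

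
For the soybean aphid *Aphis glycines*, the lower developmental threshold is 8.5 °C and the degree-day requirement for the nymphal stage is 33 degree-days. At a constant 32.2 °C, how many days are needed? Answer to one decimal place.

Daily accumulation = 32.2 − 8.5 = 23.7 DD/day.
Duration = 33 / 23.7 = 1.392 ≈ 1.4 days.

1.4 days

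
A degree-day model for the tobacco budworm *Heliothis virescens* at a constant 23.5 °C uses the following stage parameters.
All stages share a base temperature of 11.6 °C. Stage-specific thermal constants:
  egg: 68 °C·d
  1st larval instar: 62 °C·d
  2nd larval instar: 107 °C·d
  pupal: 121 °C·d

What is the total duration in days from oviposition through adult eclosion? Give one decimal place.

Daily accumulation at 23.5 °C = 23.5 − 11.6 = 11.9 DD/day.
Total K = 68 + 62 + 107 + 121 = 358 DD.
Total duration = 358 / 11.9 = 30.084 ≈ 30.1 days.

30.1 days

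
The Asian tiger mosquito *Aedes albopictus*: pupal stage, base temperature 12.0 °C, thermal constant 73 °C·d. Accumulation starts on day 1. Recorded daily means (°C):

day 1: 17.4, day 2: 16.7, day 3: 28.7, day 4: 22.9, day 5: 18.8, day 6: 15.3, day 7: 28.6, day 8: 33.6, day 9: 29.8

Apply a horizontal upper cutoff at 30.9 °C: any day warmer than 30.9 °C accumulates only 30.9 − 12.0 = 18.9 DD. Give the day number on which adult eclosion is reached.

day 8

Daily DD above 12.0 °C (capped at 18.9): 5.4, 4.7, 16.7, 10.9, 6.8, 3.3, 16.6, 18.9, 17.8.
Cumulative: 5.4, 10.1, 26.8, 37.7, 44.5, 47.8, 64.4, 83.3, 101.1.
The total first reaches 73 DD on day 8.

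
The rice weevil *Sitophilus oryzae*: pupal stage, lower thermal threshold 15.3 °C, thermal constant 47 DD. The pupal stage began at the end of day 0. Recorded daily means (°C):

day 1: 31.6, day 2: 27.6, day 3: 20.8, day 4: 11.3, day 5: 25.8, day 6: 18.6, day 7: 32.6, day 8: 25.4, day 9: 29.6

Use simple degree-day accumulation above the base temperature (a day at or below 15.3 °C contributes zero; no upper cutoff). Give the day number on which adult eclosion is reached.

day 6

Daily DD above 15.3 °C: 16.3, 12.3, 5.5, 0.0, 10.5, 3.3, 17.3, 10.1, 14.3.
Cumulative: 16.3, 28.6, 34.1, 34.1, 44.6, 47.9, 65.2, 75.3, 89.6.
The total first reaches 47 DD on day 6.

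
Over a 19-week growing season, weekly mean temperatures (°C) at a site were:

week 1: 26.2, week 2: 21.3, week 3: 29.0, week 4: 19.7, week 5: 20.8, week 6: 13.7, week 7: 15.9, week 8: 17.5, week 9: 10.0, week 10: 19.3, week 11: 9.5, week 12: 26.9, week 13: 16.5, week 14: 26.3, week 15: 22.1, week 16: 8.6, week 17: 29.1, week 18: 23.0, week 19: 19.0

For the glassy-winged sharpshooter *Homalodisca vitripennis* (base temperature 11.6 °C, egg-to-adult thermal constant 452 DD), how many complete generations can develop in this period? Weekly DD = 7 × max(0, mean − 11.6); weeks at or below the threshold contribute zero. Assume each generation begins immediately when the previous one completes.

2 generations

Weekly DD (7 × max(0, T̄ − 11.6)): 102.2, 67.9, 121.8, 56.7, 64.4, 14.7, 30.1, 41.3, 0.0, 53.9, 0.0, 107.1, 34.3, 102.9, 73.5, 0.0, 122.5, 79.8, 51.8.
Season total = 1124.9 DD.
Complete generations = ⌊1124.9 / 452⌋ = 2.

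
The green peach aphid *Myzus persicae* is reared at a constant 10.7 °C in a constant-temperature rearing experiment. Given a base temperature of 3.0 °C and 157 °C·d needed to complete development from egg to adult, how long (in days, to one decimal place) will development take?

Daily accumulation = 10.7 − 3.0 = 7.7 DD/day.
Duration = 157 / 7.7 = 20.390 ≈ 20.4 days.

20.4 days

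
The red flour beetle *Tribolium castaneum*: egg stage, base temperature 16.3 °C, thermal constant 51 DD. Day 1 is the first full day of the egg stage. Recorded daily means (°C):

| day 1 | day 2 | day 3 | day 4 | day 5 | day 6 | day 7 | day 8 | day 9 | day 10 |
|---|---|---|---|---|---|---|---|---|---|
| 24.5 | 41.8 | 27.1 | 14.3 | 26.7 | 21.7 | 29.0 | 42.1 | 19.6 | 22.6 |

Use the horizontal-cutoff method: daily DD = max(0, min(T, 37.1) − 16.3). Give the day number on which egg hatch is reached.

Daily DD above 16.3 °C (capped at 20.8): 8.2, 20.8, 10.8, 0.0, 10.4, 5.4, 12.7, 20.8, 3.3, 6.3.
Cumulative: 8.2, 29.0, 39.8, 39.8, 50.2, 55.6, 68.3, 89.1, 92.4, 98.7.
The total first reaches 51 DD on day 6.

day 6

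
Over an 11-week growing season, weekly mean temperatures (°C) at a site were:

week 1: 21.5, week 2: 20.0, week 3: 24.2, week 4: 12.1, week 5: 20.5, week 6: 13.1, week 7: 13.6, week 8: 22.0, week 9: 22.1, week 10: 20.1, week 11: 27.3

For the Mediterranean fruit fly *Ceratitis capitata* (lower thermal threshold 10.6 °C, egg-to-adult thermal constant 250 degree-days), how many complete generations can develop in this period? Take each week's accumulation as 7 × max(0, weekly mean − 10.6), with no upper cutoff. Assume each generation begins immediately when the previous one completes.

Weekly DD (7 × max(0, T̄ − 10.6)): 76.3, 65.8, 95.2, 10.5, 69.3, 17.5, 21.0, 79.8, 80.5, 66.5, 116.9.
Season total = 699.3 DD.
Complete generations = ⌊699.3 / 250⌋ = 2.

2 generations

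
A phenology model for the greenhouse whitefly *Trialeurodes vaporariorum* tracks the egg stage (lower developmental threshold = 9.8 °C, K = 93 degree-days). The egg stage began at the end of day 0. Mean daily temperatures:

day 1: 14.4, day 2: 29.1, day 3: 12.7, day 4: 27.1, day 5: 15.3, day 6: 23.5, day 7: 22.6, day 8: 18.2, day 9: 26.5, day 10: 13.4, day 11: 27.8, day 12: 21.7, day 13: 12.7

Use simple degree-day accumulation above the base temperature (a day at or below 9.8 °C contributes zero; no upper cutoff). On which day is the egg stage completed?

day 9

Daily DD above 9.8 °C: 4.6, 19.3, 2.9, 17.3, 5.5, 13.7, 12.8, 8.4, 16.7, 3.6, 18.0, 11.9, 2.9.
Cumulative: 4.6, 23.9, 26.8, 44.1, 49.6, 63.3, 76.1, 84.5, 101.2, 104.8, 122.8, 134.7, 137.6.
The total first reaches 93 DD on day 9.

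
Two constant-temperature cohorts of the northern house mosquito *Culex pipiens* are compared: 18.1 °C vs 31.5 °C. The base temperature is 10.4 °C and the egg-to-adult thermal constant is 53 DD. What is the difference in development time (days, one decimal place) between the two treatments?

4.4 days

At 18.1 °C: 53 / (18.1 − 10.4) = 53 / 7.7 = 6.883 d.
At 31.5 °C: 53 / (31.5 − 10.4) = 53 / 21.1 = 2.512 d.
Difference = |6.883 − 2.512| = 4.371 ≈ 4.4 days.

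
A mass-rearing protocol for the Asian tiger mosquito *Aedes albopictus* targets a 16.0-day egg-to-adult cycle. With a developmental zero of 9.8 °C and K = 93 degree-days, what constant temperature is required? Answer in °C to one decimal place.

15.6 °C

Required daily accumulation = 93 / 16.0 = 5.812 DD/day.
T = T_base + 5.812 = 9.8 + 5.812 = 15.613 ≈ 15.6 °C.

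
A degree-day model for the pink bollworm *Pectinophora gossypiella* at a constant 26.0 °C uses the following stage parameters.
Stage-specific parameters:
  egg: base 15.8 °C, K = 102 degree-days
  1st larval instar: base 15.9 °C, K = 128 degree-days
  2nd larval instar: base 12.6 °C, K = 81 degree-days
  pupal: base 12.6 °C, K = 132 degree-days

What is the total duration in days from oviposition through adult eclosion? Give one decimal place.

38.6 days

egg: 102 / (26.0 − 15.8) = 102 / 10.2 = 10.000 d.
1st larval instar: 128 / (26.0 − 15.9) = 128 / 10.1 = 12.673 d.
2nd larval instar: 81 / (26.0 − 12.6) = 81 / 13.4 = 6.045 d.
pupal: 132 / (26.0 − 12.6) = 132 / 13.4 = 9.851 d.
Sum = 38.569 ≈ 38.6 days.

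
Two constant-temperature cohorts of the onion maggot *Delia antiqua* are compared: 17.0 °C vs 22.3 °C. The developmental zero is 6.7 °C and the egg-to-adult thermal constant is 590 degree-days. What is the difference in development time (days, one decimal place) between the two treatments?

At 17.0 °C: 590 / (17.0 − 6.7) = 590 / 10.3 = 57.282 d.
At 22.3 °C: 590 / (22.3 − 6.7) = 590 / 15.6 = 37.821 d.
Difference = |57.282 − 37.821| = 19.461 ≈ 19.5 days.

19.5 days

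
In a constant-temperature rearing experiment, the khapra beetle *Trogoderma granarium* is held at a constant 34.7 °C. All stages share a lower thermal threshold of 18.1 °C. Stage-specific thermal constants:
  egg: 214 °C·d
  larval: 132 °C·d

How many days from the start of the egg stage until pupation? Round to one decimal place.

20.8 days

Daily accumulation at 34.7 °C = 34.7 − 18.1 = 16.6 DD/day.
Total K = 214 + 132 = 346 DD.
Total duration = 346 / 16.6 = 20.843 ≈ 20.8 days.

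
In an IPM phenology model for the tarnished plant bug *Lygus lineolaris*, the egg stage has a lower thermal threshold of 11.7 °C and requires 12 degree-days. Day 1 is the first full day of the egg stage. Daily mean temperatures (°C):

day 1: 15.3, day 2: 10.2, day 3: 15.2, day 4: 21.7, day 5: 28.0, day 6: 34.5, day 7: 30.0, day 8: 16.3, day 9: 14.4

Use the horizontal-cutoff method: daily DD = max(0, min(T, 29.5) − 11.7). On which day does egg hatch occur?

Daily DD above 11.7 °C (capped at 17.8): 3.6, 0.0, 3.5, 10.0, 16.3, 17.8, 17.8, 4.6, 2.7.
Cumulative: 3.6, 3.6, 7.1, 17.1, 33.4, 51.2, 69.0, 73.6, 76.3.
The total first reaches 12 DD on day 4.

day 4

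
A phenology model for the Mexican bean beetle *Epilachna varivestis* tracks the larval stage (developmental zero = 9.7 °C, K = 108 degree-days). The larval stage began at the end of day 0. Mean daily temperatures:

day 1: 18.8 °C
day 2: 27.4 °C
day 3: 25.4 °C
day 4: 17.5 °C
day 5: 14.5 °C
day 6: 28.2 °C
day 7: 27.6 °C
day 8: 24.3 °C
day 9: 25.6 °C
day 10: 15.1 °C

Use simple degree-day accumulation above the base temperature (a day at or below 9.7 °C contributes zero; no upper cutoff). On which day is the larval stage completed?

day 9

Daily DD above 9.7 °C: 9.1, 17.7, 15.7, 7.8, 4.8, 18.5, 17.9, 14.6, 15.9, 5.4.
Cumulative: 9.1, 26.8, 42.5, 50.3, 55.1, 73.6, 91.5, 106.1, 122.0, 127.4.
The total first reaches 108 DD on day 9.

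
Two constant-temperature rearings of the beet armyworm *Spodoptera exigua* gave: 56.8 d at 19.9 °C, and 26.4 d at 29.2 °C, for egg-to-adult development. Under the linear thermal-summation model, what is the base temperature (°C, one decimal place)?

Equal thermal constants: D₁(T₁ − T_b) = D₂(T₂ − T_b).
56.8·(19.9 − T_b) = 26.4·(29.2 − T_b)
T_b = (56.8·19.9 − 26.4·29.2) / (56.8 − 26.4) = 359.44 / 30.4 = 11.824 °C ≈ 11.8 °C.

11.8 °C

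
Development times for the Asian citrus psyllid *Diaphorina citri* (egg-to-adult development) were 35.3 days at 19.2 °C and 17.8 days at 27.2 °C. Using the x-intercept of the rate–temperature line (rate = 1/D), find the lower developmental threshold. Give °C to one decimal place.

Under the model K = D·(T − T_b), so D₁·(T₁ − T_b) = D₂·(T₂ − T_b).
35.3·(19.2 − T_b) = 17.8·(27.2 − T_b)
T_b = (35.3·19.2 − 17.8·27.2) / (35.3 − 17.8) = 193.60 / 17.5 = 11.063 °C ≈ 11.1 °C.

11.1 °C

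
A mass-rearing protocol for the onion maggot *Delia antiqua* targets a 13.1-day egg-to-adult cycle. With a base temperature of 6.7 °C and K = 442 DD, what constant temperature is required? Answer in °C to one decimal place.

Required daily accumulation = 442 / 13.1 = 33.740 DD/day.
T = T_base + 33.740 = 6.7 + 33.740 = 40.440 ≈ 40.4 °C.

40.4 °C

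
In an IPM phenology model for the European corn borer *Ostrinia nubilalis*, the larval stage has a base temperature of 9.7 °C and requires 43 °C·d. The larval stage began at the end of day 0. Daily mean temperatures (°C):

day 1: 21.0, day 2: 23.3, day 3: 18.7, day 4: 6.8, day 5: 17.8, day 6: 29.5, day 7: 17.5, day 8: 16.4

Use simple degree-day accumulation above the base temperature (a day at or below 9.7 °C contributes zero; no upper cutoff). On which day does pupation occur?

Daily DD above 9.7 °C: 11.3, 13.6, 9.0, 0.0, 8.1, 19.8, 7.8, 6.7.
Cumulative: 11.3, 24.9, 33.9, 33.9, 42.0, 61.8, 69.6, 76.3.
The total first reaches 43 DD on day 6.

day 6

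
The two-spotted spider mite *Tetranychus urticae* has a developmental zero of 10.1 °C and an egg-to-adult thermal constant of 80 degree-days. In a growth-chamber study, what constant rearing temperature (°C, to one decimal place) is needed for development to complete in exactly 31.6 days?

Required daily accumulation = 80 / 31.6 = 2.532 DD/day.
T = T_base + 2.532 = 10.1 + 2.532 = 12.632 ≈ 12.6 °C.

12.6 °C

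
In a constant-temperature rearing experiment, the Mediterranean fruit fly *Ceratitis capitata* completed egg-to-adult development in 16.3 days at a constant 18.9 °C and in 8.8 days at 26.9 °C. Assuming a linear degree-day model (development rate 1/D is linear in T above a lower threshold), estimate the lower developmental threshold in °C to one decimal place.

9.5 °C

Equal thermal constants: D₁(T₁ − T_b) = D₂(T₂ − T_b).
16.3·(18.9 − T_b) = 8.8·(26.9 − T_b)
T_b = (16.3·18.9 − 8.8·26.9) / (16.3 − 8.8) = 71.35 / 7.5 = 9.513 °C ≈ 9.5 °C.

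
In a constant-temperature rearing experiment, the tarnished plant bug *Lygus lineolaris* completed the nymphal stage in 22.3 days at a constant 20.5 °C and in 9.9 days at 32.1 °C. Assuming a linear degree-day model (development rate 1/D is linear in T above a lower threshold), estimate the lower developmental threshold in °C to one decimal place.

Equal thermal constants: D₁(T₁ − T_b) = D₂(T₂ − T_b).
22.3·(20.5 − T_b) = 9.9·(32.1 − T_b)
T_b = (22.3·20.5 − 9.9·32.1) / (22.3 − 9.9) = 139.36 / 12.4 = 11.239 °C ≈ 11.2 °C.

11.2 °C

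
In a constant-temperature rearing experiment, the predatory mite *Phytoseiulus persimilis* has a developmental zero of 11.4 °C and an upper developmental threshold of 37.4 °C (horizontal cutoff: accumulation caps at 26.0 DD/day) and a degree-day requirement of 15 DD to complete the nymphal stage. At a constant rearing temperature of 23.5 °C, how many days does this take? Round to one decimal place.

1.2 days

Daily accumulation = 23.5 − 11.4 = 12.1 DD/day.
Duration = 15 / 12.1 = 1.240 ≈ 1.2 days.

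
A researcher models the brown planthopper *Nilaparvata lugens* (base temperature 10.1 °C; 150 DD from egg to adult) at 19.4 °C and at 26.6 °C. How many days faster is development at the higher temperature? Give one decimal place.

At 19.4 °C: 150 / (19.4 − 10.1) = 150 / 9.3 = 16.129 d.
At 26.6 °C: 150 / (26.6 − 10.1) = 150 / 16.5 = 9.091 d.
Difference = |16.129 − 9.091| = 7.038 ≈ 7.0 days.

7.0 days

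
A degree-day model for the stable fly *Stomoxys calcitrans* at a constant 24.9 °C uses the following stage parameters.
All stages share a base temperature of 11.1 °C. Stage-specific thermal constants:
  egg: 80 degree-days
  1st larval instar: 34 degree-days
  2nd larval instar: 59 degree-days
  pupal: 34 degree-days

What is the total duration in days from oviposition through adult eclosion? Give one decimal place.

15.0 days

Daily accumulation at 24.9 °C = 24.9 − 11.1 = 13.8 DD/day.
Total K = 80 + 34 + 59 + 34 = 207 DD.
Total duration = 207 / 13.8 = 15.000 ≈ 15.0 days.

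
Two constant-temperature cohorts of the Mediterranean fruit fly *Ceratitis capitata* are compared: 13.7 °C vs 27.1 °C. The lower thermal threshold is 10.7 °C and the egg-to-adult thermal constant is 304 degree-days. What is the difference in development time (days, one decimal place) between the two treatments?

82.8 days

At 13.7 °C: 304 / (13.7 − 10.7) = 304 / 3.0 = 101.333 d.
At 27.1 °C: 304 / (27.1 − 10.7) = 304 / 16.4 = 18.537 d.
Difference = |101.333 − 18.537| = 82.797 ≈ 82.8 days.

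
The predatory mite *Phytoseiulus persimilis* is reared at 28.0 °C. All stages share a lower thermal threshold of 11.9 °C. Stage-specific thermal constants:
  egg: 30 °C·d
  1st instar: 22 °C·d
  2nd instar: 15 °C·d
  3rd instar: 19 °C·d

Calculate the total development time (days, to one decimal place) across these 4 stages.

Daily accumulation at 28.0 °C = 28.0 − 11.9 = 16.1 DD/day.
Total K = 30 + 22 + 15 + 19 = 86 DD.
Total duration = 86 / 16.1 = 5.342 ≈ 5.3 days.

5.3 days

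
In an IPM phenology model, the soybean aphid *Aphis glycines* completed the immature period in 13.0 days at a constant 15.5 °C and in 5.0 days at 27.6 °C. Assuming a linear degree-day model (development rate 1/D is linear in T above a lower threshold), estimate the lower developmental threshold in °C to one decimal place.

Under the model K = D·(T − T_b), so D₁·(T₁ − T_b) = D₂·(T₂ − T_b).
13.0·(15.5 − T_b) = 5.0·(27.6 − T_b)
T_b = (13.0·15.5 − 5.0·27.6) / (13.0 − 5.0) = 63.50 / 8.0 = 7.938 °C ≈ 7.9 °C.

7.9 °C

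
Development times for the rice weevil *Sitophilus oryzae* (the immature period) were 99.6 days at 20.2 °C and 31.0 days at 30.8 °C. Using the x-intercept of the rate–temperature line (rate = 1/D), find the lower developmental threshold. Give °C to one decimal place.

15.4 °C

Under the model K = D·(T − T_b), so D₁·(T₁ − T_b) = D₂·(T₂ − T_b).
99.6·(20.2 − T_b) = 31.0·(30.8 − T_b)
T_b = (99.6·20.2 − 31.0·30.8) / (99.6 − 31.0) = 1057.12 / 68.6 = 15.410 °C ≈ 15.4 °C.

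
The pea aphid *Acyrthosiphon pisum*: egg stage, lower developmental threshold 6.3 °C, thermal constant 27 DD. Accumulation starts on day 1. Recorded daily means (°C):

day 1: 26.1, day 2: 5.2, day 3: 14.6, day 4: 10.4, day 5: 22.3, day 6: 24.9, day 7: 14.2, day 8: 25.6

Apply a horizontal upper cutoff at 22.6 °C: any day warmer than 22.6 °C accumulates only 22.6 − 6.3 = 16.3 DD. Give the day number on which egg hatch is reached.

Daily DD above 6.3 °C (capped at 16.3): 16.3, 0.0, 8.3, 4.1, 16.0, 16.3, 7.9, 16.3.
Cumulative: 16.3, 16.3, 24.6, 28.7, 44.7, 61.0, 68.9, 85.2.
The total first reaches 27 DD on day 4.

day 4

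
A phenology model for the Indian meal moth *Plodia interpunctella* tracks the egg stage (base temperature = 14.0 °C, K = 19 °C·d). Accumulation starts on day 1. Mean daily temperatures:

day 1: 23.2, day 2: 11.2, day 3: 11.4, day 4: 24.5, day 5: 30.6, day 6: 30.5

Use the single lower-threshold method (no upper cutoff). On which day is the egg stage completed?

Daily DD above 14.0 °C: 9.2, 0.0, 0.0, 10.5, 16.6, 16.5.
Cumulative: 9.2, 9.2, 9.2, 19.7, 36.3, 52.8.
The total first reaches 19 DD on day 4.

day 4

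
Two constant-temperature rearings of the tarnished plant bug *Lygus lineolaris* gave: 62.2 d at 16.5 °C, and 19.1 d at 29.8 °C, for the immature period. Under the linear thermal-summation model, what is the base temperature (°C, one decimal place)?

10.6 °C

Equal thermal constants: D₁(T₁ − T_b) = D₂(T₂ − T_b).
62.2·(16.5 − T_b) = 19.1·(29.8 − T_b)
T_b = (62.2·16.5 − 19.1·29.8) / (62.2 − 19.1) = 457.12 / 43.1 = 10.606 °C ≈ 10.6 °C.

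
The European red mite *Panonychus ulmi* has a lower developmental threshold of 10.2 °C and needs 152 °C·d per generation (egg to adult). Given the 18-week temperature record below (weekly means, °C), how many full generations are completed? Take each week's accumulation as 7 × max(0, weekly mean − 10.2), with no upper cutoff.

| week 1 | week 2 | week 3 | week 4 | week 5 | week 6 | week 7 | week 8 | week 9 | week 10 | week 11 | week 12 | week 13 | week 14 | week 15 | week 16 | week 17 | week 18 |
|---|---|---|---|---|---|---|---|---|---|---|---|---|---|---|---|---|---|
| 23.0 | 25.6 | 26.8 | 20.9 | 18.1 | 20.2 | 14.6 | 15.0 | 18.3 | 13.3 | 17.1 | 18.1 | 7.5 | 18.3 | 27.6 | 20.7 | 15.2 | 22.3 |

Weekly DD (7 × max(0, T̄ − 10.2)): 89.6, 107.8, 116.2, 74.9, 55.3, 70.0, 30.8, 33.6, 56.7, 21.7, 48.3, 55.3, 0.0, 56.7, 121.8, 73.5, 35.0, 84.7.
Season total = 1131.9 DD.
Complete generations = ⌊1131.9 / 152⌋ = 7.

7 generations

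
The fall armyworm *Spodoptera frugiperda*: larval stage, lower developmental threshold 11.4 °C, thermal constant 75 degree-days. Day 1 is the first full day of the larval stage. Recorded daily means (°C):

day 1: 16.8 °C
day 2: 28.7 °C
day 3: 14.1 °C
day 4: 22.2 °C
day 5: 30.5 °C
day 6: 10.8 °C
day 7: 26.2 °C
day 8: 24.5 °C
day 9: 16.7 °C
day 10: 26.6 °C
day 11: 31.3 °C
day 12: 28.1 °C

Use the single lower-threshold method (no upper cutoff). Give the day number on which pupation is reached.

Daily DD above 11.4 °C: 5.4, 17.3, 2.7, 10.8, 19.1, 0.0, 14.8, 13.1, 5.3, 15.2, 19.9, 16.7.
Cumulative: 5.4, 22.7, 25.4, 36.2, 55.3, 55.3, 70.1, 83.2, 88.5, 103.7, 123.6, 140.3.
The total first reaches 75 DD on day 8.

day 8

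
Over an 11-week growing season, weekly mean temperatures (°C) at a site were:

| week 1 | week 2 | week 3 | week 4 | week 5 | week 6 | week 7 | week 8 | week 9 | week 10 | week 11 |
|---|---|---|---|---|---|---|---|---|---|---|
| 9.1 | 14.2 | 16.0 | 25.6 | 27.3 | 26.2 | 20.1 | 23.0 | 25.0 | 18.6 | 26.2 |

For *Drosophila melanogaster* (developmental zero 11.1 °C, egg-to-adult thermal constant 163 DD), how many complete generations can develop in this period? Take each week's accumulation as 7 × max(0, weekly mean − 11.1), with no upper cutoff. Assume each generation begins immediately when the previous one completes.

4 generations

Weekly DD (7 × max(0, T̄ − 11.1)): 0.0, 21.7, 34.3, 101.5, 113.4, 105.7, 63.0, 83.3, 97.3, 52.5, 105.7.
Season total = 778.4 DD.
Complete generations = ⌊778.4 / 163⌋ = 4.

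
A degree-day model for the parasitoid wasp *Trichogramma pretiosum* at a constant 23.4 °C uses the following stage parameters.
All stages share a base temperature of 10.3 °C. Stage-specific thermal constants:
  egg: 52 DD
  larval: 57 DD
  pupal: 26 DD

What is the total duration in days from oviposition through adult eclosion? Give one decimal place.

10.3 days

Daily accumulation at 23.4 °C = 23.4 − 10.3 = 13.1 DD/day.
Total K = 52 + 57 + 26 = 135 DD.
Total duration = 135 / 13.1 = 10.305 ≈ 10.3 days.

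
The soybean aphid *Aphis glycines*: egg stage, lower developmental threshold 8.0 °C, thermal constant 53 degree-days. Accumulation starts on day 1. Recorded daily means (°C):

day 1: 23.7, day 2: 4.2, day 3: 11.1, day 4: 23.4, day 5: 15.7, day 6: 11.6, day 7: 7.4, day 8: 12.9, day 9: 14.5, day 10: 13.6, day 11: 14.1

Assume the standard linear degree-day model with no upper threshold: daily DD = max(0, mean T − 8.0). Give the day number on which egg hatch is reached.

day 9

Daily DD above 8.0 °C: 15.7, 0.0, 3.1, 15.4, 7.7, 3.6, 0.0, 4.9, 6.5, 5.6, 6.1.
Cumulative: 15.7, 15.7, 18.8, 34.2, 41.9, 45.5, 45.5, 50.4, 56.9, 62.5, 68.6.
The total first reaches 53 DD on day 9.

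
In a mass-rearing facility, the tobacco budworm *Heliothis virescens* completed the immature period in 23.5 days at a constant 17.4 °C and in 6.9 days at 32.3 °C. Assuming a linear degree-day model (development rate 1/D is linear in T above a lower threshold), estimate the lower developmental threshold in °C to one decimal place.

Equal thermal constants: D₁(T₁ − T_b) = D₂(T₂ − T_b).
23.5·(17.4 − T_b) = 6.9·(32.3 − T_b)
T_b = (23.5·17.4 − 6.9·32.3) / (23.5 − 6.9) = 186.03 / 16.6 = 11.207 °C ≈ 11.2 °C.

11.2 °C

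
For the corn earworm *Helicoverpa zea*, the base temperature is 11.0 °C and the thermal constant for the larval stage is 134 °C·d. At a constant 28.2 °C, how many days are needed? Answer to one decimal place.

7.8 days

Daily accumulation = 28.2 − 11.0 = 17.2 DD/day.
Duration = 134 / 17.2 = 7.791 ≈ 7.8 days.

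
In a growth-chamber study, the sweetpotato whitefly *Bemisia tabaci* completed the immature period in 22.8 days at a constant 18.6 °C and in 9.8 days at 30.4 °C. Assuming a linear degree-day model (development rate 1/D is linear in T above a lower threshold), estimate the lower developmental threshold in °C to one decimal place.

Equal thermal constants: D₁(T₁ − T_b) = D₂(T₂ − T_b).
22.8·(18.6 − T_b) = 9.8·(30.4 − T_b)
T_b = (22.8·18.6 − 9.8·30.4) / (22.8 − 9.8) = 126.16 / 13.0 = 9.705 °C ≈ 9.7 °C.

9.7 °C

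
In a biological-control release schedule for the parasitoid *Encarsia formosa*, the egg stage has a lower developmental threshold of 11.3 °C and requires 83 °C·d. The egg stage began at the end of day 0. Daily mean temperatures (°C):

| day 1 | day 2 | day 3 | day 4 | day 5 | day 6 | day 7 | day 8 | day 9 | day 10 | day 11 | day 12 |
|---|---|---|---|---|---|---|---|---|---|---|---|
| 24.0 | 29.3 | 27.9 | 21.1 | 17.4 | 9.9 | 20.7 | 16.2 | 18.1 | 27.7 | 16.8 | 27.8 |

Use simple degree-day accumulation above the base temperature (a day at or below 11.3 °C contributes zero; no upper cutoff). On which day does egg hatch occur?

day 9

Daily DD above 11.3 °C: 12.7, 18.0, 16.6, 9.8, 6.1, 0.0, 9.4, 4.9, 6.8, 16.4, 5.5, 16.5.
Cumulative: 12.7, 30.7, 47.3, 57.1, 63.2, 63.2, 72.6, 77.5, 84.3, 100.7, 106.2, 122.7.
The total first reaches 83 DD on day 9.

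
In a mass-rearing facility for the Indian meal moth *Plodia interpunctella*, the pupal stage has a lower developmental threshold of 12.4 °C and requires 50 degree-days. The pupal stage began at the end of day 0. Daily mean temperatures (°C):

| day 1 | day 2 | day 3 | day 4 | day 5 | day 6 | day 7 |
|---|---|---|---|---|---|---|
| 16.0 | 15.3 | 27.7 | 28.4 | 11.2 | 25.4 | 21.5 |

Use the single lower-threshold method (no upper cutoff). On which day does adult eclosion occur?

Daily DD above 12.4 °C: 3.6, 2.9, 15.3, 16.0, 0.0, 13.0, 9.1.
Cumulative: 3.6, 6.5, 21.8, 37.8, 37.8, 50.8, 59.9.
The total first reaches 50 DD on day 6.

day 6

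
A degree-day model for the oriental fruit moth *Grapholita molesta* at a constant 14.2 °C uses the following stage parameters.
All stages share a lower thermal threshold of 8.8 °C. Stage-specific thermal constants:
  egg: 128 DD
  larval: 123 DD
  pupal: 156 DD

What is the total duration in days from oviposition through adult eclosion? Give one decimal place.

75.4 days

Daily accumulation at 14.2 °C = 14.2 − 8.8 = 5.4 DD/day.
Total K = 128 + 123 + 156 = 407 DD.
Total duration = 407 / 5.4 = 75.370 ≈ 75.4 days.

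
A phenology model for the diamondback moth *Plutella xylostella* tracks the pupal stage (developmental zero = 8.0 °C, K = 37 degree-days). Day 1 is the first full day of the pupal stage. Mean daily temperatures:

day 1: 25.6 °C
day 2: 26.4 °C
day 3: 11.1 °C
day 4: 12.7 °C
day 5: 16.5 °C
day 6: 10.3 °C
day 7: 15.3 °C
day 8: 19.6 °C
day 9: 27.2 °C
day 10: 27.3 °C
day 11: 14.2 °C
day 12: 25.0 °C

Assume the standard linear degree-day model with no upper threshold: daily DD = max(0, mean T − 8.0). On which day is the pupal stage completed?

Daily DD above 8.0 °C: 17.6, 18.4, 3.1, 4.7, 8.5, 2.3, 7.3, 11.6, 19.2, 19.3, 6.2, 17.0.
Cumulative: 17.6, 36.0, 39.1, 43.8, 52.3, 54.6, 61.9, 73.5, 92.7, 112.0, 118.2, 135.2.
The total first reaches 37 DD on day 3.

day 3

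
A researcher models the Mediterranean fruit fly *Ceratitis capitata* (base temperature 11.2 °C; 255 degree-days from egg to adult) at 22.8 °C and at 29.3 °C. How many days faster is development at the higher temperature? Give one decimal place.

At 22.8 °C: 255 / (22.8 − 11.2) = 255 / 11.6 = 21.983 d.
At 29.3 °C: 255 / (29.3 − 11.2) = 255 / 18.1 = 14.088 d.
Difference = |21.983 − 14.088| = 7.894 ≈ 7.9 days.

7.9 days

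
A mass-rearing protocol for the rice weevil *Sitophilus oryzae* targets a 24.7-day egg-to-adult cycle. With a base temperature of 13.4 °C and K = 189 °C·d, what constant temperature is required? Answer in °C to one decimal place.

21.1 °C

Required daily accumulation = 189 / 24.7 = 7.652 DD/day.
T = T_base + 7.652 = 13.4 + 7.652 = 21.052 ≈ 21.1 °C.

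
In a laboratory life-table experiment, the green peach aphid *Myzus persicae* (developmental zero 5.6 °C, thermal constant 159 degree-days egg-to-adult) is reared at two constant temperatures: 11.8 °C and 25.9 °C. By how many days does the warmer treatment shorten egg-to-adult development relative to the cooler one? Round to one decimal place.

17.8 days

At 11.8 °C: 159 / (11.8 − 5.6) = 159 / 6.2 = 25.645 d.
At 25.9 °C: 159 / (25.9 − 5.6) = 159 / 20.3 = 7.833 d.
Difference = |25.645 − 7.833| = 17.813 ≈ 17.8 days.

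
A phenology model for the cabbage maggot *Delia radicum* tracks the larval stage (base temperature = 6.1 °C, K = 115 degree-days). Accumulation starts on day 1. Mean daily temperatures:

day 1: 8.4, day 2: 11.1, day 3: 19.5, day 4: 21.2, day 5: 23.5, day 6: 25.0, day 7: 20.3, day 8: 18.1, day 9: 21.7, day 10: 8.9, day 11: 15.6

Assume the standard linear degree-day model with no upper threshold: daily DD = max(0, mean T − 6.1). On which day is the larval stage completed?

Daily DD above 6.1 °C: 2.3, 5.0, 13.4, 15.1, 17.4, 18.9, 14.2, 12.0, 15.6, 2.8, 9.5.
Cumulative: 2.3, 7.3, 20.7, 35.8, 53.2, 72.1, 86.3, 98.3, 113.9, 116.7, 126.2.
The total first reaches 115 DD on day 10.

day 10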